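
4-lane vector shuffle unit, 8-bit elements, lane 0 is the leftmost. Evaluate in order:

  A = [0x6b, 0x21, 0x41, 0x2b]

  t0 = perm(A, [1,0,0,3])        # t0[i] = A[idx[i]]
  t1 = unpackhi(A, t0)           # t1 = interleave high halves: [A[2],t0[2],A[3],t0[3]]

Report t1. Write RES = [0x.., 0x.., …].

RES = [0x41, 0x6b, 0x2b, 0x2b]

  t0: 21 6b 6b 2b
  t1: 41 6b 2b 2b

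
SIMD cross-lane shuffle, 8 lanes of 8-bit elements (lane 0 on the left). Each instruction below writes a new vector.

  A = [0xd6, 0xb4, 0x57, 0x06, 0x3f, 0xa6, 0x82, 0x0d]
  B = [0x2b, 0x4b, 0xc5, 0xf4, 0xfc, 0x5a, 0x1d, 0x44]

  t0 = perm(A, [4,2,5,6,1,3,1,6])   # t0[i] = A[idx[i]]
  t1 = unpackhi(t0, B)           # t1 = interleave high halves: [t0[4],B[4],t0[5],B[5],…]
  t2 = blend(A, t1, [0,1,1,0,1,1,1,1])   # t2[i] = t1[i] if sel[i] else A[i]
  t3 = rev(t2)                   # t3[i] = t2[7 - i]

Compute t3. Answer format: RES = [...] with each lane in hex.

t0 = [0x3f, 0x57, 0xa6, 0x82, 0xb4, 0x06, 0xb4, 0x82]
t1 = [0xb4, 0xfc, 0x06, 0x5a, 0xb4, 0x1d, 0x82, 0x44]
t2 = [0xd6, 0xfc, 0x06, 0x06, 0xb4, 0x1d, 0x82, 0x44]
t3 = [0x44, 0x82, 0x1d, 0xb4, 0x06, 0x06, 0xfc, 0xd6]

RES = [0x44, 0x82, 0x1d, 0xb4, 0x06, 0x06, 0xfc, 0xd6]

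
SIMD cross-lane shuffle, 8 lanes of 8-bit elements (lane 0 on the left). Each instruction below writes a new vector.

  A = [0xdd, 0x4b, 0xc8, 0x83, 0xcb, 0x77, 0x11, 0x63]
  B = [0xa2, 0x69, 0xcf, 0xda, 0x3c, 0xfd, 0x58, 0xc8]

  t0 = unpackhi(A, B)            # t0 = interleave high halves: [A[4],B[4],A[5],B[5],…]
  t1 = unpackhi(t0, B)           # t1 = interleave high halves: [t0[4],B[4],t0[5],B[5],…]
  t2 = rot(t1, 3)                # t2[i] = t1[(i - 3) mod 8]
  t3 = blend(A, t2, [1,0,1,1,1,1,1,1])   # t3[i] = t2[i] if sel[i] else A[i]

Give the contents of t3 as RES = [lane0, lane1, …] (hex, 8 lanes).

t0 = [0xcb, 0x3c, 0x77, 0xfd, 0x11, 0x58, 0x63, 0xc8]
t1 = [0x11, 0x3c, 0x58, 0xfd, 0x63, 0x58, 0xc8, 0xc8]
t2 = [0x58, 0xc8, 0xc8, 0x11, 0x3c, 0x58, 0xfd, 0x63]
t3 = [0x58, 0x4b, 0xc8, 0x11, 0x3c, 0x58, 0xfd, 0x63]

RES = [0x58, 0x4b, 0xc8, 0x11, 0x3c, 0x58, 0xfd, 0x63]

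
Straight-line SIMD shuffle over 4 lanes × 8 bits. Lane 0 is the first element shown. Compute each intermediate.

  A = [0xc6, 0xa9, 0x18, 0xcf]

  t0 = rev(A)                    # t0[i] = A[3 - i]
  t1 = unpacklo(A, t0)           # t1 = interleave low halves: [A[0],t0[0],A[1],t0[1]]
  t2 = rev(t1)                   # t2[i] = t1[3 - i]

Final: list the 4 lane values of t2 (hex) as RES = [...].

RES = [0x18, 0xa9, 0xcf, 0xc6]

t0 = [0xcf, 0x18, 0xa9, 0xc6]
t1 = [0xc6, 0xcf, 0xa9, 0x18]
t2 = [0x18, 0xa9, 0xcf, 0xc6]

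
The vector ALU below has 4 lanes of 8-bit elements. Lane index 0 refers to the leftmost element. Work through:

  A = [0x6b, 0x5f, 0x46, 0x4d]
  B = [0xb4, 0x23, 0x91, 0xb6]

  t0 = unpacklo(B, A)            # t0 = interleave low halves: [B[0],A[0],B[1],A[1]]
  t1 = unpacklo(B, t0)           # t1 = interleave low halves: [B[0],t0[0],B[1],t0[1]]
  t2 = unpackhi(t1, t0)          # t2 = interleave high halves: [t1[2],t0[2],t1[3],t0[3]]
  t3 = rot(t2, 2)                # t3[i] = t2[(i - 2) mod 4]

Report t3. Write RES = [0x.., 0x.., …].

RES = [0x6b, 0x5f, 0x23, 0x23]

  t0: b4 6b 23 5f
  t1: b4 b4 23 6b
  t2: 23 23 6b 5f
  t3: 6b 5f 23 23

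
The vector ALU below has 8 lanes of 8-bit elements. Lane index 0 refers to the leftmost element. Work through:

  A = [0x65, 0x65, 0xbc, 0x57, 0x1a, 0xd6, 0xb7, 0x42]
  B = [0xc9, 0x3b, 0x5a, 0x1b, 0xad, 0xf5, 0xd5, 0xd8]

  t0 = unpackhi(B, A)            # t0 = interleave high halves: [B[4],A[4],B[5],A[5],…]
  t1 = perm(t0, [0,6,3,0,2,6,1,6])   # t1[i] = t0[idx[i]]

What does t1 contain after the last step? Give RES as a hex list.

RES = [ 0xad  0xd8  0xd6  0xad  0xf5  0xd8  0x1a  0xd8 ]

  t0: ad 1a f5 d6 d5 b7 d8 42
  t1: ad d8 d6 ad f5 d8 1a d8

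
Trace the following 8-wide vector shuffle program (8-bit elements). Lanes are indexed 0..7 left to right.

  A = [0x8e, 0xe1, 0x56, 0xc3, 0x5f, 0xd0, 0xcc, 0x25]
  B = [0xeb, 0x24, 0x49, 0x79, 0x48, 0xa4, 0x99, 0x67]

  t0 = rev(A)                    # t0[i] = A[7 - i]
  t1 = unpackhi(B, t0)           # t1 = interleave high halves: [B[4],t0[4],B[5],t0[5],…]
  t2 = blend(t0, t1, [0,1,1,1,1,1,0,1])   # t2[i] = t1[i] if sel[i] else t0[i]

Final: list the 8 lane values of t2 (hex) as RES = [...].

→ t0 |25|cc|d0|5f|c3|56|e1|8e|
→ t1 |48|c3|a4|56|99|e1|67|8e|
→ t2 |25|c3|a4|56|99|e1|e1|8e|

RES = [ 0x25  0xc3  0xa4  0x56  0x99  0xe1  0xe1  0x8e ]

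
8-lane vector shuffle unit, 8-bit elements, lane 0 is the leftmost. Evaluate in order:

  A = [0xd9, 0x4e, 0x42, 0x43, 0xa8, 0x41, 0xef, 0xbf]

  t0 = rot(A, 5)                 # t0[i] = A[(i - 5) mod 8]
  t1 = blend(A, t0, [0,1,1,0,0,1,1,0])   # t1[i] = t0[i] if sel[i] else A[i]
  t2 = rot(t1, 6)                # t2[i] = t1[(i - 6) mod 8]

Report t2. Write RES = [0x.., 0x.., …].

t0 = [0x43, 0xa8, 0x41, 0xef, 0xbf, 0xd9, 0x4e, 0x42]
t1 = [0xd9, 0xa8, 0x41, 0x43, 0xa8, 0xd9, 0x4e, 0xbf]
t2 = [0x41, 0x43, 0xa8, 0xd9, 0x4e, 0xbf, 0xd9, 0xa8]

RES = [0x41, 0x43, 0xa8, 0xd9, 0x4e, 0xbf, 0xd9, 0xa8]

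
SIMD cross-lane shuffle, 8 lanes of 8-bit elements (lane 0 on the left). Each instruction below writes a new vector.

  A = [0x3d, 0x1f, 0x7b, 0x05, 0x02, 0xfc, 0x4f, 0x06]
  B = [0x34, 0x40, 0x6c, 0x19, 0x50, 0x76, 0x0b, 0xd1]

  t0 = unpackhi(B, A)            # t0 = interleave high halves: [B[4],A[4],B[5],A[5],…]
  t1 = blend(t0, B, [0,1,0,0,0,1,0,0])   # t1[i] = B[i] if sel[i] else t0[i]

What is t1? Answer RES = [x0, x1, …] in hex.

  t0: 50 02 76 fc 0b 4f d1 06
  t1: 50 40 76 fc 0b 76 d1 06

RES = [ 0x50  0x40  0x76  0xfc  0x0b  0x76  0xd1  0x06 ]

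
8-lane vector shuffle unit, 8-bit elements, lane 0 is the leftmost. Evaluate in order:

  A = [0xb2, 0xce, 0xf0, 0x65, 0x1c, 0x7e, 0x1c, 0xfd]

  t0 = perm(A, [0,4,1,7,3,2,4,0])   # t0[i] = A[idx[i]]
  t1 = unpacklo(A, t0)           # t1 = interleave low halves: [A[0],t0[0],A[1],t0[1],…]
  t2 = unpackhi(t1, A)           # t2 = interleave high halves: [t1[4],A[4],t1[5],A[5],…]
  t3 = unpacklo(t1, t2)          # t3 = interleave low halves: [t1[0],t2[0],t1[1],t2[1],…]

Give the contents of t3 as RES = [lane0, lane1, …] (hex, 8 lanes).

  t0: b2 1c ce fd 65 f0 1c b2
  t1: b2 b2 ce 1c f0 ce 65 fd
  t2: f0 1c ce 7e 65 1c fd fd
  t3: b2 f0 b2 1c ce ce 1c 7e

RES = [ 0xb2  0xf0  0xb2  0x1c  0xce  0xce  0x1c  0x7e ]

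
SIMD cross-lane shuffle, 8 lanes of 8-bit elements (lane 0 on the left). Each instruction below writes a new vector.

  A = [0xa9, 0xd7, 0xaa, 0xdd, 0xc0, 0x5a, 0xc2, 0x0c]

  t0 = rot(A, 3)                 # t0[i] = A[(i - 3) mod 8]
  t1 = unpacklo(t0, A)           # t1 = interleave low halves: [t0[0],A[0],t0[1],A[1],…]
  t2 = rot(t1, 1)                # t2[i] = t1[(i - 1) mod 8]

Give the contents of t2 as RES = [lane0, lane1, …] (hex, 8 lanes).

RES = [ 0xdd  0x5a  0xa9  0xc2  0xd7  0x0c  0xaa  0xa9 ]

→ t0 |5a|c2|0c|a9|d7|aa|dd|c0|
→ t1 |5a|a9|c2|d7|0c|aa|a9|dd|
→ t2 |dd|5a|a9|c2|d7|0c|aa|a9|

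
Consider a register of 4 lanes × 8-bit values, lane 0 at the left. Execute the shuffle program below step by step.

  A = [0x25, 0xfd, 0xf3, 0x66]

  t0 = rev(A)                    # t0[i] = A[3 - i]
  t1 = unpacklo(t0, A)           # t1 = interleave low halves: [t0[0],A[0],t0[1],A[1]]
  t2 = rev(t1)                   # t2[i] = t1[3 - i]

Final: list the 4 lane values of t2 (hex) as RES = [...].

RES = [0xfd, 0xf3, 0x25, 0x66]

t0 = [0x66, 0xf3, 0xfd, 0x25]
t1 = [0x66, 0x25, 0xf3, 0xfd]
t2 = [0xfd, 0xf3, 0x25, 0x66]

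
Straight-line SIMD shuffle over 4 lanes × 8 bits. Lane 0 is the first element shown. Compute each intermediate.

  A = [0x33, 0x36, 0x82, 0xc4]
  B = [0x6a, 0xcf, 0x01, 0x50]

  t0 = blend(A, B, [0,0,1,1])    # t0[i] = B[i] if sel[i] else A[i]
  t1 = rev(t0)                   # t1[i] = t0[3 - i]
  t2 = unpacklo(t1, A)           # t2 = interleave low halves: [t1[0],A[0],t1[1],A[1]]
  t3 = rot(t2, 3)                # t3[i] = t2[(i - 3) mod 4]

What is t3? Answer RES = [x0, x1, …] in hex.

  t0: 33 36 01 50
  t1: 50 01 36 33
  t2: 50 33 01 36
  t3: 33 01 36 50

RES = [0x33, 0x01, 0x36, 0x50]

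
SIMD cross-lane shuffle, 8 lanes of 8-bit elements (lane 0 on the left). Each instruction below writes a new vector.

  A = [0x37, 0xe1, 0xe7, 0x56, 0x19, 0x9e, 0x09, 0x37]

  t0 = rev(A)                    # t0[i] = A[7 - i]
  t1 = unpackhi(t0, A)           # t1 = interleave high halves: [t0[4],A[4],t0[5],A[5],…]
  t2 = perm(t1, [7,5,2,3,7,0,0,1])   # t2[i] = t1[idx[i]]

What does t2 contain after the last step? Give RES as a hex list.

→ t0 |37|09|9e|19|56|e7|e1|37|
→ t1 |56|19|e7|9e|e1|09|37|37|
→ t2 |37|09|e7|9e|37|56|56|19|

RES = [ 0x37  0x09  0xe7  0x9e  0x37  0x56  0x56  0x19 ]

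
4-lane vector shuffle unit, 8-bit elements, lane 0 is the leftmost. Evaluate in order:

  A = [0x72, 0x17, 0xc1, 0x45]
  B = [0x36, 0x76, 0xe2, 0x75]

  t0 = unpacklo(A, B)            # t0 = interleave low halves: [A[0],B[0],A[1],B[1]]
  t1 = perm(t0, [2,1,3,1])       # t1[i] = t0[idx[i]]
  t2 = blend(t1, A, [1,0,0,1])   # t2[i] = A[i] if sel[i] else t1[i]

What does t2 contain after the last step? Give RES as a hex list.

RES = [ 0x72  0x36  0x76  0x45 ]

  t0: 72 36 17 76
  t1: 17 36 76 36
  t2: 72 36 76 45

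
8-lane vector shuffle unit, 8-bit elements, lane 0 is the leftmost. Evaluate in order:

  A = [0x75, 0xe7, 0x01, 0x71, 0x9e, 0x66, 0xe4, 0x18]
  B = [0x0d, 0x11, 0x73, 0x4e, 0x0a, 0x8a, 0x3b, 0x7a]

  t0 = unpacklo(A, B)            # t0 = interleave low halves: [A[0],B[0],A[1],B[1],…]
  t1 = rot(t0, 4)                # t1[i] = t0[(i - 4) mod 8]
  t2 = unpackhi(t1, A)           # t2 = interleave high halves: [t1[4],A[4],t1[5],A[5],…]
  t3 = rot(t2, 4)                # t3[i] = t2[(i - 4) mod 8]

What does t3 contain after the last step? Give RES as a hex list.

t0 = [0x75, 0x0d, 0xe7, 0x11, 0x01, 0x73, 0x71, 0x4e]
t1 = [0x01, 0x73, 0x71, 0x4e, 0x75, 0x0d, 0xe7, 0x11]
t2 = [0x75, 0x9e, 0x0d, 0x66, 0xe7, 0xe4, 0x11, 0x18]
t3 = [0xe7, 0xe4, 0x11, 0x18, 0x75, 0x9e, 0x0d, 0x66]

RES = [0xe7, 0xe4, 0x11, 0x18, 0x75, 0x9e, 0x0d, 0x66]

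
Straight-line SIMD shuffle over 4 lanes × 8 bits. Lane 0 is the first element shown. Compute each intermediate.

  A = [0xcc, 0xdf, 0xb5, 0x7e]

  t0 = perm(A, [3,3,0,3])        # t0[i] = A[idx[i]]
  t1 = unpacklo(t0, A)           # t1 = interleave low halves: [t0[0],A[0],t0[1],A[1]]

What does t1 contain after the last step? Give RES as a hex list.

  t0: 7e 7e cc 7e
  t1: 7e cc 7e df

RES = [0x7e, 0xcc, 0x7e, 0xdf]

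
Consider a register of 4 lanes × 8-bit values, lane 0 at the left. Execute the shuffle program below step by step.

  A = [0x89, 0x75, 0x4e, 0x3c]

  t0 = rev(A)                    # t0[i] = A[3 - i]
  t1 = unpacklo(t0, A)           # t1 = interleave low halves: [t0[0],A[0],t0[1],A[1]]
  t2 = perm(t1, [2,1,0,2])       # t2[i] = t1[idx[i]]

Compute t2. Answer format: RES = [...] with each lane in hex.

RES = [ 0x4e  0x89  0x3c  0x4e ]

t0 = [0x3c, 0x4e, 0x75, 0x89]
t1 = [0x3c, 0x89, 0x4e, 0x75]
t2 = [0x4e, 0x89, 0x3c, 0x4e]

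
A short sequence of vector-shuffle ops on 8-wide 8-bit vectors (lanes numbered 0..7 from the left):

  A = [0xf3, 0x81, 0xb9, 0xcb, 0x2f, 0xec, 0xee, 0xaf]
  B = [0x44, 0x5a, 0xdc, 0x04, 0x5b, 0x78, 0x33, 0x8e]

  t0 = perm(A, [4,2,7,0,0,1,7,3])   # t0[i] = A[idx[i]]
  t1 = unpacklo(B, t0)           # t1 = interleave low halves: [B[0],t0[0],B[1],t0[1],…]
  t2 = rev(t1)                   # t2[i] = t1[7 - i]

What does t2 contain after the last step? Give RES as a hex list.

  t0: 2f b9 af f3 f3 81 af cb
  t1: 44 2f 5a b9 dc af 04 f3
  t2: f3 04 af dc b9 5a 2f 44

RES = [0xf3, 0x04, 0xaf, 0xdc, 0xb9, 0x5a, 0x2f, 0x44]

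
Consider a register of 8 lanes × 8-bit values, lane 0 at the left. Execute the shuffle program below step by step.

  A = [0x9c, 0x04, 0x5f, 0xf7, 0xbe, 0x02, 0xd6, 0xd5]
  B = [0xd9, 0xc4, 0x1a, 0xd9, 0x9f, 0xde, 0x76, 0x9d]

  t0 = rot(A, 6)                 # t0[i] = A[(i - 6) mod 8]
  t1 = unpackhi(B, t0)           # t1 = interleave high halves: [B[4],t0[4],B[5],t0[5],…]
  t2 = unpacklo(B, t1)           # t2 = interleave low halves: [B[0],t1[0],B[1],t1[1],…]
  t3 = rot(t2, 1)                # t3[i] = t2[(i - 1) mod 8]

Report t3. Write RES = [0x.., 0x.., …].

RES = [ 0xd5  0xd9  0x9f  0xc4  0xd6  0x1a  0xde  0xd9 ]

→ t0 |5f|f7|be|02|d6|d5|9c|04|
→ t1 |9f|d6|de|d5|76|9c|9d|04|
→ t2 |d9|9f|c4|d6|1a|de|d9|d5|
→ t3 |d5|d9|9f|c4|d6|1a|de|d9|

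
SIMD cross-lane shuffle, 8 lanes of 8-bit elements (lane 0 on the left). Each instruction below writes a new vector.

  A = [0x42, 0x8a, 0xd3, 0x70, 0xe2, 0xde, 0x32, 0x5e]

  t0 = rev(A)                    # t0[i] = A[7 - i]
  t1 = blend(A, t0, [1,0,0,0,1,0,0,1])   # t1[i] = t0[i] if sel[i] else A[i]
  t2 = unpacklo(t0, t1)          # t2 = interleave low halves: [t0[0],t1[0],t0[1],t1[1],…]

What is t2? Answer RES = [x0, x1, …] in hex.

RES = [ 0x5e  0x5e  0x32  0x8a  0xde  0xd3  0xe2  0x70 ]

  t0: 5e 32 de e2 70 d3 8a 42
  t1: 5e 8a d3 70 70 de 32 42
  t2: 5e 5e 32 8a de d3 e2 70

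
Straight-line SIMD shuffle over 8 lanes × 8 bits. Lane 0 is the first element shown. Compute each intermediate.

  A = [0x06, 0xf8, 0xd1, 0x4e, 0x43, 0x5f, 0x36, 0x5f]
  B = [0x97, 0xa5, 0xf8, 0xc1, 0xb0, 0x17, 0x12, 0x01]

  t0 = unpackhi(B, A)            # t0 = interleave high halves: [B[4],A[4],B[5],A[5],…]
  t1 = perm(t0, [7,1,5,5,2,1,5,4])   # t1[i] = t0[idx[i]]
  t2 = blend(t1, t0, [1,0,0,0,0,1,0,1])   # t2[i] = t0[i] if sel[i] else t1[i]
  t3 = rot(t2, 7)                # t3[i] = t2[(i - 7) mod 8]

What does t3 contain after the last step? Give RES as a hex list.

  t0: b0 43 17 5f 12 36 01 5f
  t1: 5f 43 36 36 17 43 36 12
  t2: b0 43 36 36 17 36 36 5f
  t3: 43 36 36 17 36 36 5f b0

RES = [ 0x43  0x36  0x36  0x17  0x36  0x36  0x5f  0xb0 ]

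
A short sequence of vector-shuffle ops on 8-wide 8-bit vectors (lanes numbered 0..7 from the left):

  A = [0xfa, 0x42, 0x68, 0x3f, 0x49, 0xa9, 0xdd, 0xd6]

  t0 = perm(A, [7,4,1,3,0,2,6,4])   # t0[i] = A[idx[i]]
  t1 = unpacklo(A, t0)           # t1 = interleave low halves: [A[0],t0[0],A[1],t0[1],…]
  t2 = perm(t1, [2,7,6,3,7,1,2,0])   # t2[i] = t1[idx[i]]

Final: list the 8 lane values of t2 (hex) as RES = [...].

t0 = [0xd6, 0x49, 0x42, 0x3f, 0xfa, 0x68, 0xdd, 0x49]
t1 = [0xfa, 0xd6, 0x42, 0x49, 0x68, 0x42, 0x3f, 0x3f]
t2 = [0x42, 0x3f, 0x3f, 0x49, 0x3f, 0xd6, 0x42, 0xfa]

RES = [0x42, 0x3f, 0x3f, 0x49, 0x3f, 0xd6, 0x42, 0xfa]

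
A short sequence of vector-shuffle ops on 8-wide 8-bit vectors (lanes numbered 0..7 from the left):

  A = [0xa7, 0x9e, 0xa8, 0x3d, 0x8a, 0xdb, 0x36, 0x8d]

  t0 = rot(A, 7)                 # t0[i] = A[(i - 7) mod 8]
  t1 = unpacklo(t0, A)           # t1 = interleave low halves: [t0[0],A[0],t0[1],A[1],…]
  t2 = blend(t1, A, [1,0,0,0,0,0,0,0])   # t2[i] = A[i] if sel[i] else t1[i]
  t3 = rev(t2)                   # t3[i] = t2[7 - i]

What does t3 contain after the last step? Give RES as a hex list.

t0 = [0x9e, 0xa8, 0x3d, 0x8a, 0xdb, 0x36, 0x8d, 0xa7]
t1 = [0x9e, 0xa7, 0xa8, 0x9e, 0x3d, 0xa8, 0x8a, 0x3d]
t2 = [0xa7, 0xa7, 0xa8, 0x9e, 0x3d, 0xa8, 0x8a, 0x3d]
t3 = [0x3d, 0x8a, 0xa8, 0x3d, 0x9e, 0xa8, 0xa7, 0xa7]

RES = [ 0x3d  0x8a  0xa8  0x3d  0x9e  0xa8  0xa7  0xa7 ]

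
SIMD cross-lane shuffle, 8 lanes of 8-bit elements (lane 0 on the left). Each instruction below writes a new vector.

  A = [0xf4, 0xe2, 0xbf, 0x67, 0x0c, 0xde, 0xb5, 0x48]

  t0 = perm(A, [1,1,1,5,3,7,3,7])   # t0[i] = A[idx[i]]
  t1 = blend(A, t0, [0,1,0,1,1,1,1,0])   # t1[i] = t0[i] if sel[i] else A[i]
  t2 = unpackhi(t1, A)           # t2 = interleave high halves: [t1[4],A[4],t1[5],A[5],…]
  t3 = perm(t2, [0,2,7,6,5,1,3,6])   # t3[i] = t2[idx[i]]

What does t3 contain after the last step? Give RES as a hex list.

t0 = [0xe2, 0xe2, 0xe2, 0xde, 0x67, 0x48, 0x67, 0x48]
t1 = [0xf4, 0xe2, 0xbf, 0xde, 0x67, 0x48, 0x67, 0x48]
t2 = [0x67, 0x0c, 0x48, 0xde, 0x67, 0xb5, 0x48, 0x48]
t3 = [0x67, 0x48, 0x48, 0x48, 0xb5, 0x0c, 0xde, 0x48]

RES = [0x67, 0x48, 0x48, 0x48, 0xb5, 0x0c, 0xde, 0x48]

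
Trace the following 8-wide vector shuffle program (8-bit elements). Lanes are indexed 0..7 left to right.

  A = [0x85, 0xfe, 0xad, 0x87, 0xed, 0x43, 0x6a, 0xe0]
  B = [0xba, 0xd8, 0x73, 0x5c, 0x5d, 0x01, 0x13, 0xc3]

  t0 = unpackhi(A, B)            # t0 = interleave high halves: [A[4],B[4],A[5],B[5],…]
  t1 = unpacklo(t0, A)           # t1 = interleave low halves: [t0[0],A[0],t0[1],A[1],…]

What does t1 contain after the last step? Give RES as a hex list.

  t0: ed 5d 43 01 6a 13 e0 c3
  t1: ed 85 5d fe 43 ad 01 87

RES = [ 0xed  0x85  0x5d  0xfe  0x43  0xad  0x01  0x87 ]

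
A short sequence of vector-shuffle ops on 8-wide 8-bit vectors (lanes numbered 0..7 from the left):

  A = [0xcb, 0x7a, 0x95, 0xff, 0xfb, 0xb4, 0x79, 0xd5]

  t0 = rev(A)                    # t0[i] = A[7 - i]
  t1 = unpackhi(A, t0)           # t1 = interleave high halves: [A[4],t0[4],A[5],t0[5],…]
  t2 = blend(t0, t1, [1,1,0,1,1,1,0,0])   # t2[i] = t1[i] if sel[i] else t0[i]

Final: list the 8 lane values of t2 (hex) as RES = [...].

RES = [ 0xfb  0xff  0xb4  0x95  0x79  0x7a  0x7a  0xcb ]

→ t0 |d5|79|b4|fb|ff|95|7a|cb|
→ t1 |fb|ff|b4|95|79|7a|d5|cb|
→ t2 |fb|ff|b4|95|79|7a|7a|cb|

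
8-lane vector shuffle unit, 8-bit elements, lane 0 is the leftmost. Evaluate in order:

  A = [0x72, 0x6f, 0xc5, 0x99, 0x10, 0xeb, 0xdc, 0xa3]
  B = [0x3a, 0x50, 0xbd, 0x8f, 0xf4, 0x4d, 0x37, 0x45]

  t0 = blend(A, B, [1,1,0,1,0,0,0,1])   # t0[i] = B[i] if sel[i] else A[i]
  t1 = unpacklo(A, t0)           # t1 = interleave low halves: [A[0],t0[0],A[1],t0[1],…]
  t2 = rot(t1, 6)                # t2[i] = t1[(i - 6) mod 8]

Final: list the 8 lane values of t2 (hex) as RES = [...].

  t0: 3a 50 c5 8f 10 eb dc 45
  t1: 72 3a 6f 50 c5 c5 99 8f
  t2: 6f 50 c5 c5 99 8f 72 3a

RES = [ 0x6f  0x50  0xc5  0xc5  0x99  0x8f  0x72  0x3a ]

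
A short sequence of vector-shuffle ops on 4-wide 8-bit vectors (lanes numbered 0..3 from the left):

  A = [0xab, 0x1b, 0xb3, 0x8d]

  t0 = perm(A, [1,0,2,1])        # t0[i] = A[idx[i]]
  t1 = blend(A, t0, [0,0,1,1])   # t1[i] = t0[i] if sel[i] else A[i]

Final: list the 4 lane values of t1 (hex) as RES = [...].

RES = [ 0xab  0x1b  0xb3  0x1b ]

  t0: 1b ab b3 1b
  t1: ab 1b b3 1b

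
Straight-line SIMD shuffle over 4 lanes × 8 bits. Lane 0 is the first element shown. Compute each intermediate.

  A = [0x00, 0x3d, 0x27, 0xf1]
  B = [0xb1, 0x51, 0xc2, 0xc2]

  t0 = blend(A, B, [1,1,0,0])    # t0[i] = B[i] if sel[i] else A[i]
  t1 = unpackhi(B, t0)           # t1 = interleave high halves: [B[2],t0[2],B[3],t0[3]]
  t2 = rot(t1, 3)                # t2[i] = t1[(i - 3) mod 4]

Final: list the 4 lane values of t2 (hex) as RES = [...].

RES = [ 0x27  0xc2  0xf1  0xc2 ]

→ t0 |b1|51|27|f1|
→ t1 |c2|27|c2|f1|
→ t2 |27|c2|f1|c2|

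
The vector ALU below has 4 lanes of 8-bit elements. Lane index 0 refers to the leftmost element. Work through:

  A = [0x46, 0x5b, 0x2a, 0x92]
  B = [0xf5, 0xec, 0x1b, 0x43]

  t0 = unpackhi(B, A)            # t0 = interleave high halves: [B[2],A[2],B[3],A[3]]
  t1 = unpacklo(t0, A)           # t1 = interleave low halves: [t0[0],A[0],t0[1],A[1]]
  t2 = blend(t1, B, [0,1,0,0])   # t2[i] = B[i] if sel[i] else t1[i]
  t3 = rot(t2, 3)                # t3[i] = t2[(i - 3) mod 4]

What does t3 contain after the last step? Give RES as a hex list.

→ t0 |1b|2a|43|92|
→ t1 |1b|46|2a|5b|
→ t2 |1b|ec|2a|5b|
→ t3 |ec|2a|5b|1b|

RES = [ 0xec  0x2a  0x5b  0x1b ]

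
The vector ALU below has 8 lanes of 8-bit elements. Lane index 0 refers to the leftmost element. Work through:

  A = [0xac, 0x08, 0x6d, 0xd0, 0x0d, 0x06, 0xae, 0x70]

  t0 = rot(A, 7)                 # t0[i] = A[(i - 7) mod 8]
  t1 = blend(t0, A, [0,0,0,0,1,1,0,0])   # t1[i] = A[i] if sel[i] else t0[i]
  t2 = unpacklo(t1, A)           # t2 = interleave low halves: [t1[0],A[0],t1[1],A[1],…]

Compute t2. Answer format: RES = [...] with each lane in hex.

RES = [ 0x08  0xac  0x6d  0x08  0xd0  0x6d  0x0d  0xd0 ]

→ t0 |08|6d|d0|0d|06|ae|70|ac|
→ t1 |08|6d|d0|0d|0d|06|70|ac|
→ t2 |08|ac|6d|08|d0|6d|0d|d0|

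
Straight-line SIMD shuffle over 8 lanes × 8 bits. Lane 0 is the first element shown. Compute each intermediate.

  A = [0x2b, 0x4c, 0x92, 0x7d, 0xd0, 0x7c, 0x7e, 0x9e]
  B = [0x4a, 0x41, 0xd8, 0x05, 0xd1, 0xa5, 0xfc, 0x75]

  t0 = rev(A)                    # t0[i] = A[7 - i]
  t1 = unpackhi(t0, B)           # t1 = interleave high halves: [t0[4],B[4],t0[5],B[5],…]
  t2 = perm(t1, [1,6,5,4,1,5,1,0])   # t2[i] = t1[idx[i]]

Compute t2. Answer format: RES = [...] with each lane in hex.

RES = [ 0xd1  0x2b  0xfc  0x4c  0xd1  0xfc  0xd1  0x7d ]

t0 = [0x9e, 0x7e, 0x7c, 0xd0, 0x7d, 0x92, 0x4c, 0x2b]
t1 = [0x7d, 0xd1, 0x92, 0xa5, 0x4c, 0xfc, 0x2b, 0x75]
t2 = [0xd1, 0x2b, 0xfc, 0x4c, 0xd1, 0xfc, 0xd1, 0x7d]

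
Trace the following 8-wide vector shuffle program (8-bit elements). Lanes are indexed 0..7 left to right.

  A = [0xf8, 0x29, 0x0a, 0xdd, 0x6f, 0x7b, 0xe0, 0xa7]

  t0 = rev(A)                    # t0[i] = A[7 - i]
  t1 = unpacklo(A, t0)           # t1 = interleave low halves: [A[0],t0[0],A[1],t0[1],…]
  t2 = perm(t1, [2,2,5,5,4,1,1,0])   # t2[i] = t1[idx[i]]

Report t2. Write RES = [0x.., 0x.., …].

RES = [ 0x29  0x29  0x7b  0x7b  0x0a  0xa7  0xa7  0xf8 ]

→ t0 |a7|e0|7b|6f|dd|0a|29|f8|
→ t1 |f8|a7|29|e0|0a|7b|dd|6f|
→ t2 |29|29|7b|7b|0a|a7|a7|f8|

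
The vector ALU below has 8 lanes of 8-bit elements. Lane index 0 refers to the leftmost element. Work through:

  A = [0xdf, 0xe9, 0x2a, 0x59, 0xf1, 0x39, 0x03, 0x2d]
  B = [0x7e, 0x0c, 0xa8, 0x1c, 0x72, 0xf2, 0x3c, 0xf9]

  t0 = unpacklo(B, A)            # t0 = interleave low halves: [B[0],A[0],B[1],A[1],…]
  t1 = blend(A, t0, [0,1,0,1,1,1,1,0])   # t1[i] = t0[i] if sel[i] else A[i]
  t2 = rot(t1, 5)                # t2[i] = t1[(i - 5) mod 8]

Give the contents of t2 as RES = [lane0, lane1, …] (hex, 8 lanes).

RES = [ 0xe9  0xa8  0x2a  0x1c  0x2d  0xdf  0xdf  0x2a ]

  t0: 7e df 0c e9 a8 2a 1c 59
  t1: df df 2a e9 a8 2a 1c 2d
  t2: e9 a8 2a 1c 2d df df 2a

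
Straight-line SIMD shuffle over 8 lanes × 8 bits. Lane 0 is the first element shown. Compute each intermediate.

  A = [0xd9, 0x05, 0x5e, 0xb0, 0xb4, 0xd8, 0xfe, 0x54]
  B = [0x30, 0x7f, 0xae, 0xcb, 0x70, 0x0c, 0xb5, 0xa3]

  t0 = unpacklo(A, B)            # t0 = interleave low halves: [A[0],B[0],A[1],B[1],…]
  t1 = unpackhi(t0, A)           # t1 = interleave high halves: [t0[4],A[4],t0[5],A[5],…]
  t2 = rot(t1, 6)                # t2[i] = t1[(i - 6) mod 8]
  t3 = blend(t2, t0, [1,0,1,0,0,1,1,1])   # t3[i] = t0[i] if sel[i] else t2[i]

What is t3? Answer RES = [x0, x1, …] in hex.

RES = [ 0xd9  0xd8  0x05  0xfe  0xcb  0xae  0xb0  0xcb ]

t0 = [0xd9, 0x30, 0x05, 0x7f, 0x5e, 0xae, 0xb0, 0xcb]
t1 = [0x5e, 0xb4, 0xae, 0xd8, 0xb0, 0xfe, 0xcb, 0x54]
t2 = [0xae, 0xd8, 0xb0, 0xfe, 0xcb, 0x54, 0x5e, 0xb4]
t3 = [0xd9, 0xd8, 0x05, 0xfe, 0xcb, 0xae, 0xb0, 0xcb]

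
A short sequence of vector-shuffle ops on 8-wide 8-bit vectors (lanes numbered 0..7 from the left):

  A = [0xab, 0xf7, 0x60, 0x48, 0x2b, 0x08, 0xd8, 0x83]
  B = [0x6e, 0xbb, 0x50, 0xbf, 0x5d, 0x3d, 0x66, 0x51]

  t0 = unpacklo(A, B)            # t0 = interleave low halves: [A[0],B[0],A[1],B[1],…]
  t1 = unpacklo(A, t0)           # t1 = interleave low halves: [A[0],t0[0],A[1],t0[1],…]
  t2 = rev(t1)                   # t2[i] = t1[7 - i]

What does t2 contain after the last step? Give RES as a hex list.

RES = [0xbb, 0x48, 0xf7, 0x60, 0x6e, 0xf7, 0xab, 0xab]

t0 = [0xab, 0x6e, 0xf7, 0xbb, 0x60, 0x50, 0x48, 0xbf]
t1 = [0xab, 0xab, 0xf7, 0x6e, 0x60, 0xf7, 0x48, 0xbb]
t2 = [0xbb, 0x48, 0xf7, 0x60, 0x6e, 0xf7, 0xab, 0xab]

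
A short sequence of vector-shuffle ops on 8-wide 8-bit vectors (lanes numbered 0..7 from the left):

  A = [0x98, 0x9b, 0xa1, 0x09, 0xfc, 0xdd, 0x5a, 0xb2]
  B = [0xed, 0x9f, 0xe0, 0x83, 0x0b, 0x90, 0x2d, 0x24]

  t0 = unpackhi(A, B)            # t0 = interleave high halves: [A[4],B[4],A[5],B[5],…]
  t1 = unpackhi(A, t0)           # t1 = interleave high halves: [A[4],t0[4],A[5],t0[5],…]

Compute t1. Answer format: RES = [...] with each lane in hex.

RES = [ 0xfc  0x5a  0xdd  0x2d  0x5a  0xb2  0xb2  0x24 ]

→ t0 |fc|0b|dd|90|5a|2d|b2|24|
→ t1 |fc|5a|dd|2d|5a|b2|b2|24|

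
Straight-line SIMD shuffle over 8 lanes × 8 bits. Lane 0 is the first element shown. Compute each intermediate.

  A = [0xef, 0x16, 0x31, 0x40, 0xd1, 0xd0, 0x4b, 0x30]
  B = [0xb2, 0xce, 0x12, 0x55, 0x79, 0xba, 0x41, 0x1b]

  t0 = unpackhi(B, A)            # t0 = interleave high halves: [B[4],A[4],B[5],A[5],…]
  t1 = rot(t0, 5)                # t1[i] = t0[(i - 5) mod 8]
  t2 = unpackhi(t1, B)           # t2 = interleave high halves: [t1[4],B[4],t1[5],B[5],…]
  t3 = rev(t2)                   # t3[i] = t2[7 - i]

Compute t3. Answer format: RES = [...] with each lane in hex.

RES = [ 0x1b  0xba  0x41  0xd1  0xba  0x79  0x79  0x30 ]

  t0: 79 d1 ba d0 41 4b 1b 30
  t1: d0 41 4b 1b 30 79 d1 ba
  t2: 30 79 79 ba d1 41 ba 1b
  t3: 1b ba 41 d1 ba 79 79 30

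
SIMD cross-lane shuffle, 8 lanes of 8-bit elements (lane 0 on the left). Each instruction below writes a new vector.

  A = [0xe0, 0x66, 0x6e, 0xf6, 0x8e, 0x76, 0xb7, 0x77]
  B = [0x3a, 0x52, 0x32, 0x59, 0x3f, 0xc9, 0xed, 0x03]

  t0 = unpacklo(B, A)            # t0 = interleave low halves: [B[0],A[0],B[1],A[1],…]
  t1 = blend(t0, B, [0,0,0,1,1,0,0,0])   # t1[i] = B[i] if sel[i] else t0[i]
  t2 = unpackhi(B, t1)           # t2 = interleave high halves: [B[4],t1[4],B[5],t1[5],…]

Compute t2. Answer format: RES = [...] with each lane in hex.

→ t0 |3a|e0|52|66|32|6e|59|f6|
→ t1 |3a|e0|52|59|3f|6e|59|f6|
→ t2 |3f|3f|c9|6e|ed|59|03|f6|

RES = [0x3f, 0x3f, 0xc9, 0x6e, 0xed, 0x59, 0x03, 0xf6]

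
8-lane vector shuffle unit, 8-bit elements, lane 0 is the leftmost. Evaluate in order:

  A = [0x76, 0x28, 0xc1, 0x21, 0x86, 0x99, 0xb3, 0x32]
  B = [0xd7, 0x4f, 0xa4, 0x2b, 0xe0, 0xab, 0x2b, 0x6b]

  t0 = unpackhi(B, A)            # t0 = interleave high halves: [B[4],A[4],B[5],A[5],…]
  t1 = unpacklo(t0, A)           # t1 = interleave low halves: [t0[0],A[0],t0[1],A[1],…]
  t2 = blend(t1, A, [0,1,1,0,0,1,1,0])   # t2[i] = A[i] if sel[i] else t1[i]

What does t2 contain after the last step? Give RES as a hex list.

t0 = [0xe0, 0x86, 0xab, 0x99, 0x2b, 0xb3, 0x6b, 0x32]
t1 = [0xe0, 0x76, 0x86, 0x28, 0xab, 0xc1, 0x99, 0x21]
t2 = [0xe0, 0x28, 0xc1, 0x28, 0xab, 0x99, 0xb3, 0x21]

RES = [ 0xe0  0x28  0xc1  0x28  0xab  0x99  0xb3  0x21 ]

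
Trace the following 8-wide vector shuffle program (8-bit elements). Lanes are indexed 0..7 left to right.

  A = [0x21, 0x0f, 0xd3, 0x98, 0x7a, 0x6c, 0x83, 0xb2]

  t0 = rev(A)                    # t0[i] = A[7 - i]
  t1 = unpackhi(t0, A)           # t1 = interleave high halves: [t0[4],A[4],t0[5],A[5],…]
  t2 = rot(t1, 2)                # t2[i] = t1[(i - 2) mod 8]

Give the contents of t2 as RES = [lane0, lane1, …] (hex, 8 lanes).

t0 = [0xb2, 0x83, 0x6c, 0x7a, 0x98, 0xd3, 0x0f, 0x21]
t1 = [0x98, 0x7a, 0xd3, 0x6c, 0x0f, 0x83, 0x21, 0xb2]
t2 = [0x21, 0xb2, 0x98, 0x7a, 0xd3, 0x6c, 0x0f, 0x83]

RES = [0x21, 0xb2, 0x98, 0x7a, 0xd3, 0x6c, 0x0f, 0x83]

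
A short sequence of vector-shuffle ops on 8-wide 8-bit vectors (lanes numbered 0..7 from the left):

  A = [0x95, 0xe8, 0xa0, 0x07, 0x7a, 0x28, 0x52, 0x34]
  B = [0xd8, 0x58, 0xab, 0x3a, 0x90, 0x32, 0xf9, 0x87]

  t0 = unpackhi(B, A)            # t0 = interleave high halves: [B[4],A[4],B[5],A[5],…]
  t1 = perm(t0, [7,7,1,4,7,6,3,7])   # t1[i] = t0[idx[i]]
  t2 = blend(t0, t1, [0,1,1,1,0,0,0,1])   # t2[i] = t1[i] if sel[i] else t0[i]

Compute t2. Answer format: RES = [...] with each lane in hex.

  t0: 90 7a 32 28 f9 52 87 34
  t1: 34 34 7a f9 34 87 28 34
  t2: 90 34 7a f9 f9 52 87 34

RES = [0x90, 0x34, 0x7a, 0xf9, 0xf9, 0x52, 0x87, 0x34]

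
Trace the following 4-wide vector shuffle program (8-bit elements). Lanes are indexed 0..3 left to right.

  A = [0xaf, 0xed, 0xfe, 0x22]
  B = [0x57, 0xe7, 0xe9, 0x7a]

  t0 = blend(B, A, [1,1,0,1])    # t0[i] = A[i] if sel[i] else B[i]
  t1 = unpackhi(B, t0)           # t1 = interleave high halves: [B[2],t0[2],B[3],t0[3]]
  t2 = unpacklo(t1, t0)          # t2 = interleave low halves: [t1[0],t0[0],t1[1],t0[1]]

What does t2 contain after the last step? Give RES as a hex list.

  t0: af ed e9 22
  t1: e9 e9 7a 22
  t2: e9 af e9 ed

RES = [ 0xe9  0xaf  0xe9  0xed ]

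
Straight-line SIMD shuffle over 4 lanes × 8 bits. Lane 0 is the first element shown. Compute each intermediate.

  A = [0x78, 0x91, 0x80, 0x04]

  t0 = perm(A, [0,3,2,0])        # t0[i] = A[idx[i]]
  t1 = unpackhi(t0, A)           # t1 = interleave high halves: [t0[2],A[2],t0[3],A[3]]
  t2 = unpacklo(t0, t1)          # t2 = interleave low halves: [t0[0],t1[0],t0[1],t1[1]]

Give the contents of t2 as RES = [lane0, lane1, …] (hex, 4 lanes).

→ t0 |78|04|80|78|
→ t1 |80|80|78|04|
→ t2 |78|80|04|80|

RES = [0x78, 0x80, 0x04, 0x80]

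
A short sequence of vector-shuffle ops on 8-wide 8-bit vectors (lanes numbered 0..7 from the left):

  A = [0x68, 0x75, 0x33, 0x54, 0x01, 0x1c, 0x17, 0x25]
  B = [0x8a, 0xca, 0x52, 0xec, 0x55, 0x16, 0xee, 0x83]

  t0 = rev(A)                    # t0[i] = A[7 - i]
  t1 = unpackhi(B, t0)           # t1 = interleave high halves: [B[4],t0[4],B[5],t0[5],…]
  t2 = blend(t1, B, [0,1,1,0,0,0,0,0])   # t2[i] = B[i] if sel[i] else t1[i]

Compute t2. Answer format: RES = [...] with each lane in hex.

  t0: 25 17 1c 01 54 33 75 68
  t1: 55 54 16 33 ee 75 83 68
  t2: 55 ca 52 33 ee 75 83 68

RES = [ 0x55  0xca  0x52  0x33  0xee  0x75  0x83  0x68 ]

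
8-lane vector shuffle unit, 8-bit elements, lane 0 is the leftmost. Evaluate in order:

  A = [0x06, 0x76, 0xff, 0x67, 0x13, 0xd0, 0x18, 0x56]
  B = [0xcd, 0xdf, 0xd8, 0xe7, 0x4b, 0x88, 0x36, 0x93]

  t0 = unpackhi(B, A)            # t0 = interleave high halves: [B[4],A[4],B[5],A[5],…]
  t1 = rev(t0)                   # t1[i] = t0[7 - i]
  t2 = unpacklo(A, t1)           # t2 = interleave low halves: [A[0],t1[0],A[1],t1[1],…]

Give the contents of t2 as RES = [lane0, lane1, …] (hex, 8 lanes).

RES = [ 0x06  0x56  0x76  0x93  0xff  0x18  0x67  0x36 ]

→ t0 |4b|13|88|d0|36|18|93|56|
→ t1 |56|93|18|36|d0|88|13|4b|
→ t2 |06|56|76|93|ff|18|67|36|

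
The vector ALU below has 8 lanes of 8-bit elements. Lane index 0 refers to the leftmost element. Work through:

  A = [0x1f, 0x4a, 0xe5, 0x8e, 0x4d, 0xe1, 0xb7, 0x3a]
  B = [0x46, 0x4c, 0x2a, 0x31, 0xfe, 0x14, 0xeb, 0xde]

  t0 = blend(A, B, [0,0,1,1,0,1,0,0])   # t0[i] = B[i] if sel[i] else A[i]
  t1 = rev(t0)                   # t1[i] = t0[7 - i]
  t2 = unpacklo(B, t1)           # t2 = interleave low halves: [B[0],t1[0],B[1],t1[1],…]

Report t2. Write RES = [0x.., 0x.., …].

RES = [ 0x46  0x3a  0x4c  0xb7  0x2a  0x14  0x31  0x4d ]

→ t0 |1f|4a|2a|31|4d|14|b7|3a|
→ t1 |3a|b7|14|4d|31|2a|4a|1f|
→ t2 |46|3a|4c|b7|2a|14|31|4d|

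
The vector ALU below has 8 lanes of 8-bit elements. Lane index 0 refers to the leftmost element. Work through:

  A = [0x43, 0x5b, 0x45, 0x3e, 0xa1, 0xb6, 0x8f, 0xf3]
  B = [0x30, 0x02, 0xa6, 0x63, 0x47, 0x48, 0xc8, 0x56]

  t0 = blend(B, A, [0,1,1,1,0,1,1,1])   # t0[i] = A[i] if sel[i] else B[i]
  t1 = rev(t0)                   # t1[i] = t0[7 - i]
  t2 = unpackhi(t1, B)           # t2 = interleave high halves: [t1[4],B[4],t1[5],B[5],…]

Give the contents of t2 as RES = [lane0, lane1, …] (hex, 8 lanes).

RES = [0x3e, 0x47, 0x45, 0x48, 0x5b, 0xc8, 0x30, 0x56]

  t0: 30 5b 45 3e 47 b6 8f f3
  t1: f3 8f b6 47 3e 45 5b 30
  t2: 3e 47 45 48 5b c8 30 56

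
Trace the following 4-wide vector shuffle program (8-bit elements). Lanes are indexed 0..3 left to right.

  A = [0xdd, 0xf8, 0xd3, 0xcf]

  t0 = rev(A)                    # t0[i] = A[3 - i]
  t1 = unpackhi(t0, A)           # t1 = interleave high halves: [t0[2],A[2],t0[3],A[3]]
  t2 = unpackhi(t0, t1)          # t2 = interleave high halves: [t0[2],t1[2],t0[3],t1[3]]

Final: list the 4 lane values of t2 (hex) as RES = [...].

→ t0 |cf|d3|f8|dd|
→ t1 |f8|d3|dd|cf|
→ t2 |f8|dd|dd|cf|

RES = [0xf8, 0xdd, 0xdd, 0xcf]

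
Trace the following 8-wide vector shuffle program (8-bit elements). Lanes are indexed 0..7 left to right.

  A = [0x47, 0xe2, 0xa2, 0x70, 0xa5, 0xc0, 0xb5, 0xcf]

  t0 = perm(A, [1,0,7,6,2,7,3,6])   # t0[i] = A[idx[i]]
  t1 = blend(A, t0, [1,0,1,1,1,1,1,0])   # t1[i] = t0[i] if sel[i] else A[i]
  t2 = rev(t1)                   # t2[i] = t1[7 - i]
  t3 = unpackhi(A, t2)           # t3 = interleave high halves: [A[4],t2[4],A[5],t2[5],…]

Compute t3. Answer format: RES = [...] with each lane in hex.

→ t0 |e2|47|cf|b5|a2|cf|70|b5|
→ t1 |e2|e2|cf|b5|a2|cf|70|cf|
→ t2 |cf|70|cf|a2|b5|cf|e2|e2|
→ t3 |a5|b5|c0|cf|b5|e2|cf|e2|

RES = [0xa5, 0xb5, 0xc0, 0xcf, 0xb5, 0xe2, 0xcf, 0xe2]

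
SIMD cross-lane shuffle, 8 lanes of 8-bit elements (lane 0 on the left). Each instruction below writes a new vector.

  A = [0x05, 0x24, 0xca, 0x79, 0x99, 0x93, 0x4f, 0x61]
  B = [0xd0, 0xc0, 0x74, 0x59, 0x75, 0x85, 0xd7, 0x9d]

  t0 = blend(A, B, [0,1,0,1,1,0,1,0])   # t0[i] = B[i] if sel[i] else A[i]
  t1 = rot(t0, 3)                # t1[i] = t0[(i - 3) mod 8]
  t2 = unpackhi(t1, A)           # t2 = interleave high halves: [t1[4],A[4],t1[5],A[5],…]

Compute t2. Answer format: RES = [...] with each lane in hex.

t0 = [0x05, 0xc0, 0xca, 0x59, 0x75, 0x93, 0xd7, 0x61]
t1 = [0x93, 0xd7, 0x61, 0x05, 0xc0, 0xca, 0x59, 0x75]
t2 = [0xc0, 0x99, 0xca, 0x93, 0x59, 0x4f, 0x75, 0x61]

RES = [0xc0, 0x99, 0xca, 0x93, 0x59, 0x4f, 0x75, 0x61]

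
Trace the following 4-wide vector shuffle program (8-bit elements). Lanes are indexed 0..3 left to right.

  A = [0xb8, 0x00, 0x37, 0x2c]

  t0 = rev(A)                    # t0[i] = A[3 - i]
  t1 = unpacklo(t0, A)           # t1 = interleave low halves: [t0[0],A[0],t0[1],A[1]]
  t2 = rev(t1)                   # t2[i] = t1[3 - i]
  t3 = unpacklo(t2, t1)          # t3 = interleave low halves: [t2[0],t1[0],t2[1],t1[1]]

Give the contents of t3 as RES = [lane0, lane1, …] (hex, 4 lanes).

→ t0 |2c|37|00|b8|
→ t1 |2c|b8|37|00|
→ t2 |00|37|b8|2c|
→ t3 |00|2c|37|b8|

RES = [ 0x00  0x2c  0x37  0xb8 ]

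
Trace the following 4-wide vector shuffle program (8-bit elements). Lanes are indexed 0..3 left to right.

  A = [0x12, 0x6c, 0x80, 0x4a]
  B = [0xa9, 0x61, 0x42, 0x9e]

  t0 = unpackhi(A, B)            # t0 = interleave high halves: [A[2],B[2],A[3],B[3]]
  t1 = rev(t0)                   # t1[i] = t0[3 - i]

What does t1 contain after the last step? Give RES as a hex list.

  t0: 80 42 4a 9e
  t1: 9e 4a 42 80

RES = [ 0x9e  0x4a  0x42  0x80 ]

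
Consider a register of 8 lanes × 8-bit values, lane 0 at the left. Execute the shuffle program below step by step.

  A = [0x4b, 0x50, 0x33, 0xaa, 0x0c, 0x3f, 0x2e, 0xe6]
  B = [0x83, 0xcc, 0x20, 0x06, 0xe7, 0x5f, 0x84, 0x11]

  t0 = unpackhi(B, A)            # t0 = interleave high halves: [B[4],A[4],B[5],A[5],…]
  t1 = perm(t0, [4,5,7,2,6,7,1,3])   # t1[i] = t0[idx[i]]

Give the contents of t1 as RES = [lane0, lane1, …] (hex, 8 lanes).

RES = [ 0x84  0x2e  0xe6  0x5f  0x11  0xe6  0x0c  0x3f ]

  t0: e7 0c 5f 3f 84 2e 11 e6
  t1: 84 2e e6 5f 11 e6 0c 3f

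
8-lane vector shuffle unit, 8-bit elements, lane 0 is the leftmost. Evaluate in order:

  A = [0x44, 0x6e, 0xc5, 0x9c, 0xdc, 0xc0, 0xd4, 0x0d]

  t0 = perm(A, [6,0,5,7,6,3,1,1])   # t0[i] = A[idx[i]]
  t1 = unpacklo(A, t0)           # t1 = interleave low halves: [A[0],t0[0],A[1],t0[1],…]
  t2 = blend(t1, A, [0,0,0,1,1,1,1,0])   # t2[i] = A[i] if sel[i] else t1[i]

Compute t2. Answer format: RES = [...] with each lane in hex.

t0 = [0xd4, 0x44, 0xc0, 0x0d, 0xd4, 0x9c, 0x6e, 0x6e]
t1 = [0x44, 0xd4, 0x6e, 0x44, 0xc5, 0xc0, 0x9c, 0x0d]
t2 = [0x44, 0xd4, 0x6e, 0x9c, 0xdc, 0xc0, 0xd4, 0x0d]

RES = [0x44, 0xd4, 0x6e, 0x9c, 0xdc, 0xc0, 0xd4, 0x0d]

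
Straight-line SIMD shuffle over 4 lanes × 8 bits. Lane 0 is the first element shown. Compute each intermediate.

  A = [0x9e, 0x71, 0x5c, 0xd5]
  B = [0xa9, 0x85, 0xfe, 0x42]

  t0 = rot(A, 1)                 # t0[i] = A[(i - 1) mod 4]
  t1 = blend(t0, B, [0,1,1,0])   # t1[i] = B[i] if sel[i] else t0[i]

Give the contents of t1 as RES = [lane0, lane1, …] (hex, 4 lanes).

→ t0 |d5|9e|71|5c|
→ t1 |d5|85|fe|5c|

RES = [ 0xd5  0x85  0xfe  0x5c ]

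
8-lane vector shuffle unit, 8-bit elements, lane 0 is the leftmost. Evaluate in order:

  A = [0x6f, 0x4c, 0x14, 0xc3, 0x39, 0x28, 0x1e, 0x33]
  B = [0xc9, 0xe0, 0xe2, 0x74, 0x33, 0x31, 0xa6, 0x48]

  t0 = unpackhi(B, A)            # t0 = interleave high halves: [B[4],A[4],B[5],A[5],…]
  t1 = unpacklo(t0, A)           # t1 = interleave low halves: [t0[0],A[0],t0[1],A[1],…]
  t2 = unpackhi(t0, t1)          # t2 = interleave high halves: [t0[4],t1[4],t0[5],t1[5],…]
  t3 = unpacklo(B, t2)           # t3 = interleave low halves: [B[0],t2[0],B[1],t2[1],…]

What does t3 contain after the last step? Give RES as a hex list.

RES = [0xc9, 0xa6, 0xe0, 0x31, 0xe2, 0x1e, 0x74, 0x14]

→ t0 |33|39|31|28|a6|1e|48|33|
→ t1 |33|6f|39|4c|31|14|28|c3|
→ t2 |a6|31|1e|14|48|28|33|c3|
→ t3 |c9|a6|e0|31|e2|1e|74|14|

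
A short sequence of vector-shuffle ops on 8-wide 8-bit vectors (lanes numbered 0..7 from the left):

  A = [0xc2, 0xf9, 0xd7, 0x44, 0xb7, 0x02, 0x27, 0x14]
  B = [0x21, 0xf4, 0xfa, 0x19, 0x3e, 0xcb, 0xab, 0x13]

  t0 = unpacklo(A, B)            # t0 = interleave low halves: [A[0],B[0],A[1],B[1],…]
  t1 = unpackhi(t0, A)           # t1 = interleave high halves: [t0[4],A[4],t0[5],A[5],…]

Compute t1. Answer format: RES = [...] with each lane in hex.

t0 = [0xc2, 0x21, 0xf9, 0xf4, 0xd7, 0xfa, 0x44, 0x19]
t1 = [0xd7, 0xb7, 0xfa, 0x02, 0x44, 0x27, 0x19, 0x14]

RES = [ 0xd7  0xb7  0xfa  0x02  0x44  0x27  0x19  0x14 ]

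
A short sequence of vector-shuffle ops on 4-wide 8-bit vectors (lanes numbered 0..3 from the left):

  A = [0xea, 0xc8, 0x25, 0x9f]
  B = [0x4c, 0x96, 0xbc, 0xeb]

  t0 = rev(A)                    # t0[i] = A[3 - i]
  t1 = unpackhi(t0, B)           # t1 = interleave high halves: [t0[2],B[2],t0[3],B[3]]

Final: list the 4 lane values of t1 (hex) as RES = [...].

RES = [0xc8, 0xbc, 0xea, 0xeb]

  t0: 9f 25 c8 ea
  t1: c8 bc ea eb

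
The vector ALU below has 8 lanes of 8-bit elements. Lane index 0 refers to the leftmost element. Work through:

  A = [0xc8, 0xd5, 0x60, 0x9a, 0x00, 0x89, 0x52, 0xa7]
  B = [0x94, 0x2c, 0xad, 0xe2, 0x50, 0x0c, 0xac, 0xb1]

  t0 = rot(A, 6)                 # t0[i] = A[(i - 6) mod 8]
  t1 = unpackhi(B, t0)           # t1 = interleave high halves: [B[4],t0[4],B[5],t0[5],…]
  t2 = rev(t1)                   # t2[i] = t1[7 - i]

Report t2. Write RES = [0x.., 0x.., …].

RES = [0xd5, 0xb1, 0xc8, 0xac, 0xa7, 0x0c, 0x52, 0x50]

  t0: 60 9a 00 89 52 a7 c8 d5
  t1: 50 52 0c a7 ac c8 b1 d5
  t2: d5 b1 c8 ac a7 0c 52 50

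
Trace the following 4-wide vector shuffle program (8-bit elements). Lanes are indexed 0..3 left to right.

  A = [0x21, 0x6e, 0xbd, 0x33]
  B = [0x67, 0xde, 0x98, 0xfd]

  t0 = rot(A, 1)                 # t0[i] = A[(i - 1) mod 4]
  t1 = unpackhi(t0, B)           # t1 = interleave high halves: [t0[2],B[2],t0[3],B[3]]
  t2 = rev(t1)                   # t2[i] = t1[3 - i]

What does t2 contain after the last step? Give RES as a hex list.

  t0: 33 21 6e bd
  t1: 6e 98 bd fd
  t2: fd bd 98 6e

RES = [ 0xfd  0xbd  0x98  0x6e ]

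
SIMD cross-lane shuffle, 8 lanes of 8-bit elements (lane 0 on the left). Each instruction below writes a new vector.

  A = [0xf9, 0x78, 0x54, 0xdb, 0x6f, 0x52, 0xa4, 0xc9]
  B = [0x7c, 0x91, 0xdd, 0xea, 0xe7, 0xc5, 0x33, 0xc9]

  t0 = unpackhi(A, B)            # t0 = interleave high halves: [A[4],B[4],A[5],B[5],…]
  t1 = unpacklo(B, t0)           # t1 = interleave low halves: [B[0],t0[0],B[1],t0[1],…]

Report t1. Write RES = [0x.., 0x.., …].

RES = [ 0x7c  0x6f  0x91  0xe7  0xdd  0x52  0xea  0xc5 ]

→ t0 |6f|e7|52|c5|a4|33|c9|c9|
→ t1 |7c|6f|91|e7|dd|52|ea|c5|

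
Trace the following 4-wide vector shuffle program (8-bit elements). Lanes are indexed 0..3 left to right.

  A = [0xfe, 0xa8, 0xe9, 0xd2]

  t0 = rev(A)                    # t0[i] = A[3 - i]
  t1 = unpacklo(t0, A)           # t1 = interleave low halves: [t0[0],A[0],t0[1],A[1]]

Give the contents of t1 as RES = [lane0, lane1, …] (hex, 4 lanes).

RES = [0xd2, 0xfe, 0xe9, 0xa8]

  t0: d2 e9 a8 fe
  t1: d2 fe e9 a8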